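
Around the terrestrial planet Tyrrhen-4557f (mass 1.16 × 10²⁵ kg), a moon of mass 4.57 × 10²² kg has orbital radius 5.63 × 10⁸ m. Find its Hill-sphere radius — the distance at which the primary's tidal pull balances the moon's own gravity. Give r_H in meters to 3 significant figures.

6.17 × 10⁷ m

r_H ≈ a (m/3M)^(1/3)
    = (5.63 × 10⁸) × (4.57 × 10²² / (3 × 1.16 × 10²⁵))^(1/3)
    = 6.17 × 10⁷ m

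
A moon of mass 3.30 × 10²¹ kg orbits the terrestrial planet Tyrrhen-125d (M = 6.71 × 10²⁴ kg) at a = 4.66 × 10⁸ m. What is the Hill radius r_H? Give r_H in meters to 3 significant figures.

r_H ≈ a (m/3M)^(1/3)
    = (4.66 × 10⁸) × (3.30 × 10²¹ / (3 × 6.71 × 10²⁴))^(1/3)
    = 2.55 × 10⁷ m

2.55 × 10⁷ m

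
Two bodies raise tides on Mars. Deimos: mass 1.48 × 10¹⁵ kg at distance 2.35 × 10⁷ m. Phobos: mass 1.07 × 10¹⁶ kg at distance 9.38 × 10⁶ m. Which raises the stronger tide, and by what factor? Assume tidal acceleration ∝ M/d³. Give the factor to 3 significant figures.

The tide-raising term goes as M/d³ (the gradient of a 1/d² field).
Deimos: (1.48 × 10¹⁵) / (2.35 × 10⁷)³ = 1.140 × 10⁻⁷
Phobos: (1.07 × 10¹⁶) / (9.38 × 10⁶)³ = 1.297 × 10⁻⁵
Ratio (larger/smaller) = 114

Phobos, by a factor of ≈ 114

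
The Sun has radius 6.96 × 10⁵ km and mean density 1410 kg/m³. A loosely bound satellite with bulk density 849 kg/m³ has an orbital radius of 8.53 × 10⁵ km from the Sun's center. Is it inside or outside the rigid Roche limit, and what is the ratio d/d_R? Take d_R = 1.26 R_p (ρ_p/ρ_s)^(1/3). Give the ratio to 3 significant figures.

inside; d/d_R ≈ 0.821

d_R = 1.26 × (6.96 × 10⁵ km) × (1410/849)^(1/3) = 1.039 × 10⁶ km
d/d_R = (8.53 × 10⁵) / (1.039 × 10⁶) = 0.821
Since d/d_R < 1, the body is inside the Roche limit.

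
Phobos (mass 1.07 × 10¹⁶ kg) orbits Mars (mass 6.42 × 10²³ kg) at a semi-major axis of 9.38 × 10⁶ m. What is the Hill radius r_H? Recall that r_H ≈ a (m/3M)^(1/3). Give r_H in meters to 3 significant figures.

1.66 × 10⁴ m

r_H ≈ a (m/3M)^(1/3)
    = (9.38 × 10⁶) × (1.07 × 10¹⁶ / (3 × 6.42 × 10²³))^(1/3)
    = 1.66 × 10⁴ m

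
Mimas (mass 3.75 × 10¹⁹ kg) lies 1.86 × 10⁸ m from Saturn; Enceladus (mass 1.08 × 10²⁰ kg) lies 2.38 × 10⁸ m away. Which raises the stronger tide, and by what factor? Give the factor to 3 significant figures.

The tide-raising term goes as M/d³ (the gradient of a 1/d² field).
Mimas: (3.75 × 10¹⁹) / (1.86 × 10⁸)³ = 5.828 × 10⁻⁶
Enceladus: (1.08 × 10²⁰) / (2.38 × 10⁸)³ = 8.011 × 10⁻⁶
Ratio (larger/smaller) = 1.37

Enceladus, by a factor of ≈ 1.37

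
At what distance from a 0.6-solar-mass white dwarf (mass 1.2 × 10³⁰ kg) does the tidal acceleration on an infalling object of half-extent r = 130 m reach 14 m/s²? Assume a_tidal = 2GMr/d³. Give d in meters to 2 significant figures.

1.1 × 10⁷ m

2GMr/d³ = a_tidal  ⇒  d = (2GMr / a_tidal)^(1/3)
d = (2 × 6.674×10⁻¹¹ × (1.2 × 10³⁰) × (130) / (14))^(1/3)
  = 1.1 × 10⁷ m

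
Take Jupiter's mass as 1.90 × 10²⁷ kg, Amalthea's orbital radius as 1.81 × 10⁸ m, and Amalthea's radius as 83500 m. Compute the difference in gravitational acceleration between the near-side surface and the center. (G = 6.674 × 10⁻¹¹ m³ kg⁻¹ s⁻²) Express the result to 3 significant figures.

3.57 × 10⁻³ m/s²

Since r ≪ d, expand the inverse-square field across one radius to get the leading 2GMr/d³ term.
Δa = 2GMr/d³
   = 2 × (6.674 × 10⁻¹¹) × (1.90 × 10²⁷) × (83500) / (1.81 × 10⁸)³
   = 3.57 × 10⁻³ m/s²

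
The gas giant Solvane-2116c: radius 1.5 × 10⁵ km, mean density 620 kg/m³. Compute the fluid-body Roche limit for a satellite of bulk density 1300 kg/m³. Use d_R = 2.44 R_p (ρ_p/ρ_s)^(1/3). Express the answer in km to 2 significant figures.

d_R = 2.44 × 1.5 × 10⁵ km × (620/1300)^(1/3)
    = 2.9 × 10⁵ km

2.9 × 10⁵ km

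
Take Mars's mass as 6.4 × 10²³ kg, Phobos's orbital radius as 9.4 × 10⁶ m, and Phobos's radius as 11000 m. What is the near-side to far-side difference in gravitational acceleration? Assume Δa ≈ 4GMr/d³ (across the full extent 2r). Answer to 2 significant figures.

a_tidal = 4GMr/d³
        = 4 × (6.674 × 10⁻¹¹) × (6.4 × 10²³) × (11000) / (9.4 × 10⁶)³
        = 2.3 × 10⁻³ m/s²

2.3 × 10⁻³ m/s²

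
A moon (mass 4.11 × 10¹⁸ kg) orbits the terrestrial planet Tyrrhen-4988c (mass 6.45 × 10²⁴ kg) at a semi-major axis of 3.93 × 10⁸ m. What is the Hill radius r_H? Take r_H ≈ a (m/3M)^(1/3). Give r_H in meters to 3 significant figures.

2.34 × 10⁶ m

r_H ≈ a (m/3M)^(1/3)
    = (3.93 × 10⁸) × (4.11 × 10¹⁸ / (3 × 6.45 × 10²⁴))^(1/3)
    = 2.34 × 10⁶ m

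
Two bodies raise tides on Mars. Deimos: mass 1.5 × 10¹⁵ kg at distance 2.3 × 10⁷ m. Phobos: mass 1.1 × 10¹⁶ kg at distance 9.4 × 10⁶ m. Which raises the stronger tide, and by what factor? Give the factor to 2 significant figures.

The tide-raising term goes as M/d³ (the gradient of a 1/d² field).
Deimos: (1.5 × 10¹⁵) / (2.3 × 10⁷)³ = 1.233 × 10⁻⁷
Phobos: (1.1 × 10¹⁶) / (9.4 × 10⁶)³ = 1.324 × 10⁻⁵
Ratio (larger/smaller) = 110

Phobos, by a factor of ≈ 110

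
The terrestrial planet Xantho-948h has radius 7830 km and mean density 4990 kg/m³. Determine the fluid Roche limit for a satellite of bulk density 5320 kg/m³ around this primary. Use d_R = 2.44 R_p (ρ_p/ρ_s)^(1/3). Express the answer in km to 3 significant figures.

18700 km

d_R = 2.44 × 7830 km × (4990/5320)^(1/3)
    = 18700 km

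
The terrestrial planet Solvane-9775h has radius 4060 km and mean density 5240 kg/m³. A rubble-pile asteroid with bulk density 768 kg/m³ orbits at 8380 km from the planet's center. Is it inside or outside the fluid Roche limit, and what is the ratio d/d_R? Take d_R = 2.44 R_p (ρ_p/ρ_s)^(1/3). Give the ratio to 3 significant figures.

d_R = 2.44 × (4060 km) × (5240/768)^(1/3) = 18790 km
d/d_R = (8380) / (18790) = 0.446
Since d/d_R < 1, the body is inside the Roche limit.

inside; d/d_R ≈ 0.446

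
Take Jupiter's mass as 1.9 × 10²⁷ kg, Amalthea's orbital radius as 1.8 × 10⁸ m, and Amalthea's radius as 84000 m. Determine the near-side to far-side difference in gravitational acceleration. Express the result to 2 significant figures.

a_tidal = 4GMr/d³
        = 4 × (6.674 × 10⁻¹¹) × (1.9 × 10²⁷) × (84000) / (1.8 × 10⁸)³
        = 7.3 × 10⁻³ m/s²

7.3 × 10⁻³ m/s²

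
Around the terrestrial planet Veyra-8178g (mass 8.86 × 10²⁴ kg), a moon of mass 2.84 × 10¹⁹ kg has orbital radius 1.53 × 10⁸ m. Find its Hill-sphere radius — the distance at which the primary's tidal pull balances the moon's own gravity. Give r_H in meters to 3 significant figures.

1.56 × 10⁶ m

r_H ≈ a (m/3M)^(1/3)
    = (1.53 × 10⁸) × (2.84 × 10¹⁹ / (3 × 8.86 × 10²⁴))^(1/3)
    = 1.56 × 10⁶ m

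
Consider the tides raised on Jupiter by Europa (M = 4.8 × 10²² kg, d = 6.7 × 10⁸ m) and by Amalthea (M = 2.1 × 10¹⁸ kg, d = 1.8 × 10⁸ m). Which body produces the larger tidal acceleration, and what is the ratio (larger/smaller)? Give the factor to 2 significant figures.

Europa, by a factor of ≈ 440

Tidal acceleration ∝ M/d³, so compare M/d³ for each.
Europa: (4.8 × 10²²) / (6.7 × 10⁸)³ = 1.596 × 10⁻⁴
Amalthea: (2.1 × 10¹⁸) / (1.8 × 10⁸)³ = 3.601 × 10⁻⁷
Ratio (larger/smaller) = 440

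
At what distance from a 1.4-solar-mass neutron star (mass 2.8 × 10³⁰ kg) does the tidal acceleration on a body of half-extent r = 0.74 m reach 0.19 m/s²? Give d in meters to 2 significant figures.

2GMr/d³ = a_tidal  ⇒  d = (2GMr / a_tidal)^(1/3)
d = (2 × 6.674×10⁻¹¹ × (2.8 × 10³⁰) × (0.74) / (0.19))^(1/3)
  = 1.1 × 10⁷ m

1.1 × 10⁷ m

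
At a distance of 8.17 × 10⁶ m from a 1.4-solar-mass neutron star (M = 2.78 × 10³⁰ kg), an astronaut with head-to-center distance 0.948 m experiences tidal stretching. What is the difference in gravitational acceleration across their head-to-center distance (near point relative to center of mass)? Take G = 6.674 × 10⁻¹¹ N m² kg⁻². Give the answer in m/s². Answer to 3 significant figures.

6.45 × 10⁻¹ m/s²

The tidal stretch is the gradient of GM/d² times the body's extent r, hence the 1/d³ dependence.
Δg = 2GMr/d³
   = 2 × (6.674 × 10⁻¹¹) × (2.78 × 10³⁰) × (0.948) / (8.17 × 10⁶)³
   = 6.45 × 10⁻¹ m/s²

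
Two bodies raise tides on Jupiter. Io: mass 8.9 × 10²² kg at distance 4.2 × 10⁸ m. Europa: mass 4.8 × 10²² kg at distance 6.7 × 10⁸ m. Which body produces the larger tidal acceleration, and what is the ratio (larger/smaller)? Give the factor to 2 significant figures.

Io, by a factor of ≈ 7.5

The tide-raising term goes as M/d³ (the gradient of a 1/d² field).
Io: (8.9 × 10²²) / (4.2 × 10⁸)³ = 1.201 × 10⁻³
Europa: (4.8 × 10²²) / (6.7 × 10⁸)³ = 1.596 × 10⁻⁴
Ratio (larger/smaller) = 7.5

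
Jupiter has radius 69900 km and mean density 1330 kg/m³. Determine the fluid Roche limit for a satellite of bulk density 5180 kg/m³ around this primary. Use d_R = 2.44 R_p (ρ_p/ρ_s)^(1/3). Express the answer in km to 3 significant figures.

d_R = 2.44 × 69900 km × (1330/5180)^(1/3)
    = 1.08 × 10⁵ km

1.08 × 10⁵ km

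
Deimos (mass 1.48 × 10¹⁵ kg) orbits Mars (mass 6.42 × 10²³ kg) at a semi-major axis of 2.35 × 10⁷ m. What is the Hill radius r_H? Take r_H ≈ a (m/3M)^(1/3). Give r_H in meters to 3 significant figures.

r_H ≈ a (m/3M)^(1/3)
    = (2.35 × 10⁷) × (1.48 × 10¹⁵ / (3 × 6.42 × 10²³))^(1/3)
    = 2.15 × 10⁴ m

2.15 × 10⁴ m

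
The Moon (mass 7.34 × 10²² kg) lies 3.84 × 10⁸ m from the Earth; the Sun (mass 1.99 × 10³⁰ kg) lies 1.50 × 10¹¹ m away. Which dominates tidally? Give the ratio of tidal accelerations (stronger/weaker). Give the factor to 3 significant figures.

The Moon, by a factor of ≈ 2.20

Compare M/d³ for the two perturbers:
The Moon: (7.34 × 10²²) / (3.84 × 10⁸)³ = 1.296 × 10⁻³
The Sun: (1.99 × 10³⁰) / (1.50 × 10¹¹)³ = 5.896 × 10⁻⁴
Ratio (larger/smaller) = 2.20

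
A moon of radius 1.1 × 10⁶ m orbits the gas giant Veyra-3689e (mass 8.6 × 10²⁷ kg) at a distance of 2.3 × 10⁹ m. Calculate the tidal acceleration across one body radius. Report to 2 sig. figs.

Δa = 2GMr/d³
   = 2 × (6.674 × 10⁻¹¹) × (8.6 × 10²⁷) × (1.1 × 10⁶) / (2.3 × 10⁹)³
   = 1.0 × 10⁻⁴ m/s²

1.0 × 10⁻⁴ m/s²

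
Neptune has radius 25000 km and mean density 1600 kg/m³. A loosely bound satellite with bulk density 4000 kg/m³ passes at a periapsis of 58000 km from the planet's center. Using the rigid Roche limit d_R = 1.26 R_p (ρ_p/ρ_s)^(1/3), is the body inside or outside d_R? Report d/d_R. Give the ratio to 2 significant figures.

d_R = 1.26 × (25000 km) × (1600/4000)^(1/3) = 23210 km
d/d_R = (58000) / (23210) = 2.5
Since d/d_R > 1, the body is outside the Roche limit.

outside; d/d_R ≈ 2.5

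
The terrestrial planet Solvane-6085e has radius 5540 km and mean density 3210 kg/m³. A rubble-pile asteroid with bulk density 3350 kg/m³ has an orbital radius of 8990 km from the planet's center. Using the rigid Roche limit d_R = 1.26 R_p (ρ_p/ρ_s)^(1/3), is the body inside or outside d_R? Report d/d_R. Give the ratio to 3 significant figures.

outside; d/d_R ≈ 1.31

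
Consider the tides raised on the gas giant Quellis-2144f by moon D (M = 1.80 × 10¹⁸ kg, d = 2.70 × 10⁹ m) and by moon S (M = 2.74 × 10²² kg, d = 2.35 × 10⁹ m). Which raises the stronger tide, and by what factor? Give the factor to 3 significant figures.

Compare M/d³ for the two perturbers:
Moon D: (1.80 × 10¹⁸) / (2.70 × 10⁹)³ = 9.145 × 10⁻¹¹
Moon S: (2.74 × 10²²) / (2.35 × 10⁹)³ = 2.111 × 10⁻⁶
Ratio (larger/smaller) = 23100

Moon S, by a factor of ≈ 23100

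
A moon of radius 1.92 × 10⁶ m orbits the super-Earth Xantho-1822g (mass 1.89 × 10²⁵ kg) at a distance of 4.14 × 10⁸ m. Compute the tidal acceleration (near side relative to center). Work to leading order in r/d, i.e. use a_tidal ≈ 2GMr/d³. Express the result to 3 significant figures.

The tidal stretch is the gradient of GM/d² times the body's extent r, hence the 1/d³ dependence.
a_tidal = 2GMr/d³
        = 2 × (6.674 × 10⁻¹¹) × (1.89 × 10²⁵) × (1.92 × 10⁶) / (4.14 × 10⁸)³
        = 6.83 × 10⁻⁵ m/s²

6.83 × 10⁻⁵ m/s²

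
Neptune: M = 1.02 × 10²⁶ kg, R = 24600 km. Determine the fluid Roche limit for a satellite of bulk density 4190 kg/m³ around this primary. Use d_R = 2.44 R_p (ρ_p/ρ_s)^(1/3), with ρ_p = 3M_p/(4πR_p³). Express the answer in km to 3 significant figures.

ρ_p = 3M_p/(4πR_p³) = 3 × (1.02 × 10²⁶) / (4π × (2.46 × 10⁷ m)³) = 1640 kg/m³
d_R = 2.44 × 24600 km × (1640/4190)^(1/3)
    = 43900 km

43900 km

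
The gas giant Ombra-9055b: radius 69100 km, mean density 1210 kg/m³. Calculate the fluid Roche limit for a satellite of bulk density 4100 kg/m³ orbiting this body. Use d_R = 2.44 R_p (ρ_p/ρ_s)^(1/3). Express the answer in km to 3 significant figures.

1.12 × 10⁵ km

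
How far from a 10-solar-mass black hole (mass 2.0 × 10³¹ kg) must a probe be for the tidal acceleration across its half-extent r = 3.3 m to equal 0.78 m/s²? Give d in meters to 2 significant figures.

2GMr/d³ = a_tidal  ⇒  d = (2GMr / a_tidal)^(1/3)
d = (2 × 6.674×10⁻¹¹ × (2.0 × 10³¹) × (3.3) / (0.78))^(1/3)
  = 2.2 × 10⁷ m

2.2 × 10⁷ m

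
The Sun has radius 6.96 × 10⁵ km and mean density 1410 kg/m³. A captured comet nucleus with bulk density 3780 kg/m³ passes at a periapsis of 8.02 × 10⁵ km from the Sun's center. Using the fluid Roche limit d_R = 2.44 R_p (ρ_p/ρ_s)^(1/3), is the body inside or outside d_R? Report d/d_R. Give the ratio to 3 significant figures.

inside; d/d_R ≈ 0.656

d_R = 2.44 × (6.96 × 10⁵ km) × (1410/3780)^(1/3) = 1.222 × 10⁶ km
d/d_R = (8.02 × 10⁵) / (1.222 × 10⁶) = 0.656
Since d/d_R < 1, the body is inside the Roche limit.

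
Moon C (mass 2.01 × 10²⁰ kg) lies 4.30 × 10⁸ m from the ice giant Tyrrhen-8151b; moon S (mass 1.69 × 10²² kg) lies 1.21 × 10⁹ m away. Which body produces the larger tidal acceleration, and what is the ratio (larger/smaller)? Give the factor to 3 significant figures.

The tide-raising term goes as M/d³ (the gradient of a 1/d² field).
Moon C: (2.01 × 10²⁰) / (4.30 × 10⁸)³ = 2.528 × 10⁻⁶
Moon S: (1.69 × 10²²) / (1.21 × 10⁹)³ = 9.540 × 10⁻⁶
Ratio (larger/smaller) = 3.77

Moon S, by a factor of ≈ 3.77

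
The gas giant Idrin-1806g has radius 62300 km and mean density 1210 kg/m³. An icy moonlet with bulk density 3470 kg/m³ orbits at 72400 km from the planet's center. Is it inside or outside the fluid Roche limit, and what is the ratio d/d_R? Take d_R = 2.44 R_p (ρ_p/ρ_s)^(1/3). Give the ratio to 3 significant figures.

d_R = 2.44 × (62300 km) × (1210/3470)^(1/3) = 1.070 × 10⁵ km
d/d_R = (72400) / (1.070 × 10⁵) = 0.677
Since d/d_R < 1, the body is inside the Roche limit.

inside; d/d_R ≈ 0.677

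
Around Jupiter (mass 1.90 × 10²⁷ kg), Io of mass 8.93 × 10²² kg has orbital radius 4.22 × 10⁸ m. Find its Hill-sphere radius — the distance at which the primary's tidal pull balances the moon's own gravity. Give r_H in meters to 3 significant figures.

1.06 × 10⁷ m

r_H ≈ a (m/3M)^(1/3)
    = (4.22 × 10⁸) × (8.93 × 10²² / (3 × 1.90 × 10²⁷))^(1/3)
    = 1.06 × 10⁷ m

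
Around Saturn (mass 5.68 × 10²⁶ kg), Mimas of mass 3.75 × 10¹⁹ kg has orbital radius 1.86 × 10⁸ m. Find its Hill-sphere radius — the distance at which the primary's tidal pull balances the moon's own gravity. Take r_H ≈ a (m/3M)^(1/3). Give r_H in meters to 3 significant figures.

r_H ≈ a (m/3M)^(1/3)
    = (1.86 × 10⁸) × (3.75 × 10¹⁹ / (3 × 5.68 × 10²⁶))^(1/3)
    = 5.21 × 10⁵ m

5.21 × 10⁵ m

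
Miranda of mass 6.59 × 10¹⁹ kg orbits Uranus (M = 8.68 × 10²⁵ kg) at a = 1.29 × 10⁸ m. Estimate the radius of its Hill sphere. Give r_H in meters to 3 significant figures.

r_H ≈ a (m/3M)^(1/3)
    = (1.29 × 10⁸) × (6.59 × 10¹⁹ / (3 × 8.68 × 10²⁵))^(1/3)
    = 8.16 × 10⁵ m

8.16 × 10⁵ m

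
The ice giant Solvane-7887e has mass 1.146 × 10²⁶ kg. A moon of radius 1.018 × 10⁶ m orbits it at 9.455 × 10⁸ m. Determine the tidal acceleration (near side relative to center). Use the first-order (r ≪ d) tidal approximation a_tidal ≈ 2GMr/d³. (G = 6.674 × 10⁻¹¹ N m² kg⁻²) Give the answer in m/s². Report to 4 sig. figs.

The tidal stretch is the gradient of GM/d² times the body's extent r, hence the 1/d³ dependence.
Δa = 2GMr/d³
   = 2 × (6.674 × 10⁻¹¹) × (1.146 × 10²⁶) × (1.018 × 10⁶) / (9.455 × 10⁸)³
   = 1.842 × 10⁻⁵ m/s²

1.842 × 10⁻⁵ m/s²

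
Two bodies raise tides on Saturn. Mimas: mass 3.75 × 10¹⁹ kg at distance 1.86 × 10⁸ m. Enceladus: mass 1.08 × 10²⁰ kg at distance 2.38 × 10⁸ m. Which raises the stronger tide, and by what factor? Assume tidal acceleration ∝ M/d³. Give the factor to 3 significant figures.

Compare M/d³ for the two perturbers:
Mimas: (3.75 × 10¹⁹) / (1.86 × 10⁸)³ = 5.828 × 10⁻⁶
Enceladus: (1.08 × 10²⁰) / (2.38 × 10⁸)³ = 8.011 × 10⁻⁶
Ratio (larger/smaller) = 1.37

Enceladus, by a factor of ≈ 1.37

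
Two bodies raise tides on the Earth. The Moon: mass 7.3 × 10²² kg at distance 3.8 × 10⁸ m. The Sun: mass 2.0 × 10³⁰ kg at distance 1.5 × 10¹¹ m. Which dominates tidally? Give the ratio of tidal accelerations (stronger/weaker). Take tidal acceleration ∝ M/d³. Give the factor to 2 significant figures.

The Moon, by a factor of ≈ 2.2

Compare M/d³ for the two perturbers:
The Moon: (7.3 × 10²²) / (3.8 × 10⁸)³ = 1.330 × 10⁻³
The Sun: (2.0 × 10³⁰) / (1.5 × 10¹¹)³ = 5.926 × 10⁻⁴
Ratio (larger/smaller) = 2.2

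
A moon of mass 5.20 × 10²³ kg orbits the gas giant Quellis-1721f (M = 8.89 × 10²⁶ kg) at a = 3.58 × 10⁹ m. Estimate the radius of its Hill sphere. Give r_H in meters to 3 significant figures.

2.08 × 10⁸ m

r_H ≈ a (m/3M)^(1/3)
    = (3.58 × 10⁹) × (5.20 × 10²³ / (3 × 8.89 × 10²⁶))^(1/3)
    = 2.08 × 10⁸ m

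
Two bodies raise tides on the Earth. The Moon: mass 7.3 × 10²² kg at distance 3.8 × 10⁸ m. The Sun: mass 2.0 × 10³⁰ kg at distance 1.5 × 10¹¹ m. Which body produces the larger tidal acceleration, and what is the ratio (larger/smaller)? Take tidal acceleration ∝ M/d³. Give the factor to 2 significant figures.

The Moon, by a factor of ≈ 2.2

Compare M/d³ for the two perturbers:
The Moon: (7.3 × 10²²) / (3.8 × 10⁸)³ = 1.330 × 10⁻³
The Sun: (2.0 × 10³⁰) / (1.5 × 10¹¹)³ = 5.926 × 10⁻⁴
Ratio (larger/smaller) = 2.2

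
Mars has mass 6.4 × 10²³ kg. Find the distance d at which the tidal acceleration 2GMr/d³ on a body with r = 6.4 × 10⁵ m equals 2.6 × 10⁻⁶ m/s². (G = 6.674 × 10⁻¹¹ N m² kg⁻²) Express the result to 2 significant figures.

2GMr/d³ = a_tidal  ⇒  d = (2GMr / a_tidal)^(1/3)
d = (2 × 6.674×10⁻¹¹ × (6.4 × 10²³) × (6.4 × 10⁵) / (2.6 × 10⁻⁶))^(1/3)
  = 2.8 × 10⁸ m

2.8 × 10⁸ m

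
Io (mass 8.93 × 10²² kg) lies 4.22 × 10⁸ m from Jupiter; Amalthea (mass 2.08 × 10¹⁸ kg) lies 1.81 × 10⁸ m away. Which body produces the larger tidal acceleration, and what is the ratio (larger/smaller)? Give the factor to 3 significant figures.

Compare M/d³ for the two perturbers:
Io: (8.93 × 10²²) / (4.22 × 10⁸)³ = 1.188 × 10⁻³
Amalthea: (2.08 × 10¹⁸) / (1.81 × 10⁸)³ = 3.508 × 10⁻⁷
Ratio (larger/smaller) = 3390

Io, by a factor of ≈ 3390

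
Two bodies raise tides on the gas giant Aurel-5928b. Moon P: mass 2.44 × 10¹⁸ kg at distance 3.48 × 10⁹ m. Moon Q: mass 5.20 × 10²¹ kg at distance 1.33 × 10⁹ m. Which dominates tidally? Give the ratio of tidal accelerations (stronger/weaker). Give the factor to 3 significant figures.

Tidal acceleration ∝ M/d³, so compare M/d³ for each.
Moon P: (2.44 × 10¹⁸) / (3.48 × 10⁹)³ = 5.790 × 10⁻¹¹
Moon Q: (5.20 × 10²¹) / (1.33 × 10⁹)³ = 2.210 × 10⁻⁶
Ratio (larger/smaller) = 38200

Moon Q, by a factor of ≈ 38200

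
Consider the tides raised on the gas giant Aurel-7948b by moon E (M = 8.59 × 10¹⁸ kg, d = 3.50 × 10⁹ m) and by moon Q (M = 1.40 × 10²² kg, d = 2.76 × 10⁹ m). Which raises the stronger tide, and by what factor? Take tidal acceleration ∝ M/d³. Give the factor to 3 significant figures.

Moon Q, by a factor of ≈ 3320

Compare M/d³ for the two perturbers:
Moon E: (8.59 × 10¹⁸) / (3.50 × 10⁹)³ = 2.003 × 10⁻¹⁰
Moon Q: (1.40 × 10²²) / (2.76 × 10⁹)³ = 6.659 × 10⁻⁷
Ratio (larger/smaller) = 3320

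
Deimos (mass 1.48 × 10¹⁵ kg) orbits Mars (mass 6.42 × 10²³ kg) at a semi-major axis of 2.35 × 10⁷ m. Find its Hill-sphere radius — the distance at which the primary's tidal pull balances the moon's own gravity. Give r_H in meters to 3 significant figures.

2.15 × 10⁴ m

r_H ≈ a (m/3M)^(1/3)
    = (2.35 × 10⁷) × (1.48 × 10¹⁵ / (3 × 6.42 × 10²³))^(1/3)
    = 2.15 × 10⁴ m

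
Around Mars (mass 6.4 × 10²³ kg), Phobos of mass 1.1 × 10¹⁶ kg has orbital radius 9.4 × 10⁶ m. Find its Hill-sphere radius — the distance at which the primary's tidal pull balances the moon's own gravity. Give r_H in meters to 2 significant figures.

1.7 × 10⁴ m

r_H ≈ a (m/3M)^(1/3)
    = (9.4 × 10⁶) × (1.1 × 10¹⁶ / (3 × 6.4 × 10²³))^(1/3)
    = 1.7 × 10⁴ m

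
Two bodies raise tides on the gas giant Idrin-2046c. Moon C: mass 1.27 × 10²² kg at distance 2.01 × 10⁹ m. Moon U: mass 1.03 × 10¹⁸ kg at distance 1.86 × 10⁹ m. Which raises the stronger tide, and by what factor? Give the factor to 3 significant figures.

Moon C, by a factor of ≈ 9770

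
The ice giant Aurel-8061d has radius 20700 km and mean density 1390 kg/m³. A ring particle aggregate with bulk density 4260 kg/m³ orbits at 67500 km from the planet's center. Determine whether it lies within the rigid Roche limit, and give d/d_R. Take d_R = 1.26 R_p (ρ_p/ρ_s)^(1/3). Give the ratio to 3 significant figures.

outside; d/d_R ≈ 3.76

d_R = 1.26 × (20700 km) × (1390/4260)^(1/3) = 17960 km
d/d_R = (67500) / (17960) = 3.76
Since d/d_R > 1, the body is outside the Roche limit.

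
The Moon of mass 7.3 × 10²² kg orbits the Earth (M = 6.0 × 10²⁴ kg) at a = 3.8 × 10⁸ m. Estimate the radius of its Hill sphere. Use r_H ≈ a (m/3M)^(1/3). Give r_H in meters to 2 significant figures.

6.1 × 10⁷ m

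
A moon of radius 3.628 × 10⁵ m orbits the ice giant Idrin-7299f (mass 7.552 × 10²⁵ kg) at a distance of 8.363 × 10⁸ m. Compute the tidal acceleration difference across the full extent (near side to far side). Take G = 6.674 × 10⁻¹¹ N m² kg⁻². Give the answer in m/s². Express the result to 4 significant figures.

1.251 × 10⁻⁵ m/s²

Δg = 4GMr/d³
   = 4 × (6.674 × 10⁻¹¹) × (7.552 × 10²⁵) × (3.628 × 10⁵) / (8.363 × 10⁸)³
   = 1.251 × 10⁻⁵ m/s²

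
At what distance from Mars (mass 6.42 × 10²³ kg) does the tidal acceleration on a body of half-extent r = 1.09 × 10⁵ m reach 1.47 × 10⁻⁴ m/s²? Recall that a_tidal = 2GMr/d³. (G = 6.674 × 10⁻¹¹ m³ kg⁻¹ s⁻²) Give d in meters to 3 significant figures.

2GMr/d³ = a_tidal  ⇒  d = (2GMr / a_tidal)^(1/3)
d = (2 × 6.674×10⁻¹¹ × (6.42 × 10²³) × (1.09 × 10⁵) / (1.47 × 10⁻⁴))^(1/3)
  = 3.99 × 10⁷ m

3.99 × 10⁷ m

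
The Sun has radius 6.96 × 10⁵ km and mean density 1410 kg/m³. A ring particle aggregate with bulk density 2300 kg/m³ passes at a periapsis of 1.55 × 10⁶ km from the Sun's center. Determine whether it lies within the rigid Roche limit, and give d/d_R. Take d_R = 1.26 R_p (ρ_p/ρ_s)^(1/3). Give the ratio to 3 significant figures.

d_R = 1.26 × (6.96 × 10⁵ km) × (1410/2300)^(1/3) = 7.450 × 10⁵ km
d/d_R = (1.55 × 10⁶) / (7.450 × 10⁵) = 2.08
Since d/d_R > 1, the body is outside the Roche limit.

outside; d/d_R ≈ 2.08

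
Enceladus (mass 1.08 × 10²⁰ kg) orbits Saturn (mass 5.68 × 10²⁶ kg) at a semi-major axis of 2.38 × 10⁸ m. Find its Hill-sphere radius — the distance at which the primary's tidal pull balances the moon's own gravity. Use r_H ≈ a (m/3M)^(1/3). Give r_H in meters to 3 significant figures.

9.49 × 10⁵ m

r_H ≈ a (m/3M)^(1/3)
    = (2.38 × 10⁸) × (1.08 × 10²⁰ / (3 × 5.68 × 10²⁶))^(1/3)
    = 9.49 × 10⁵ m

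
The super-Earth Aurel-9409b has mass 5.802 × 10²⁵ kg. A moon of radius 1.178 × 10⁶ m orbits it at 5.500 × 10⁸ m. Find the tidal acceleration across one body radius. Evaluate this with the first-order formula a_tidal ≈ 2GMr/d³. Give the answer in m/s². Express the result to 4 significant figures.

5.483 × 10⁻⁵ m/s²

Δa = 2GMr/d³
   = 2 × (6.674 × 10⁻¹¹) × (5.802 × 10²⁵) × (1.178 × 10⁶) / (5.500 × 10⁸)³
   = 5.483 × 10⁻⁵ m/s²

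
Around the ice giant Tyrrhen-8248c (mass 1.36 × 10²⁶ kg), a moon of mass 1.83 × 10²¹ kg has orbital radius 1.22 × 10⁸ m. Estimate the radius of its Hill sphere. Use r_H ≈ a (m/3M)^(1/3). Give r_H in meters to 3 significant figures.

2.01 × 10⁶ m

r_H ≈ a (m/3M)^(1/3)
    = (1.22 × 10⁸) × (1.83 × 10²¹ / (3 × 1.36 × 10²⁶))^(1/3)
    = 2.01 × 10⁶ m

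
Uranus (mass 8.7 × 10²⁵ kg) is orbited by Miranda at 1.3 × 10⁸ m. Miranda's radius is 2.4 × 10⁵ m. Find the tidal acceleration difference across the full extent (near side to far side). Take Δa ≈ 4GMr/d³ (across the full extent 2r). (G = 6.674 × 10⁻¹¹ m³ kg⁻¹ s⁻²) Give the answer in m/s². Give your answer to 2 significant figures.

2.5 × 10⁻³ m/s²

a_tidal = 4GMr/d³
        = 4 × (6.674 × 10⁻¹¹) × (8.7 × 10²⁵) × (2.4 × 10⁵) / (1.3 × 10⁸)³
        = 2.5 × 10⁻³ m/s²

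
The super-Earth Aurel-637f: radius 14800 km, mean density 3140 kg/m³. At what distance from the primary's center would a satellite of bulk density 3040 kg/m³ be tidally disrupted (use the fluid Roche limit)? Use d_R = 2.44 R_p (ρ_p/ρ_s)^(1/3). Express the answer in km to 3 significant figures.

36500 km

d_R = 2.44 × 14800 km × (3140/3040)^(1/3)
    = 36500 km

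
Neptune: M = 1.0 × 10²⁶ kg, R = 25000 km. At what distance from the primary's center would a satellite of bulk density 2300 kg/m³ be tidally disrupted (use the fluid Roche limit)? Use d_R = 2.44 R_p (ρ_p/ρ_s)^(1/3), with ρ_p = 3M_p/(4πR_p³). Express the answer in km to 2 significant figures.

ρ_p = 3M_p/(4πR_p³) = 3 × (1.0 × 10²⁶) / (4π × (2.5 × 10⁷ m)³) = 1500 kg/m³
d_R = 2.44 × 25000 km × (1500/2300)^(1/3)
    = 53000 km

53000 km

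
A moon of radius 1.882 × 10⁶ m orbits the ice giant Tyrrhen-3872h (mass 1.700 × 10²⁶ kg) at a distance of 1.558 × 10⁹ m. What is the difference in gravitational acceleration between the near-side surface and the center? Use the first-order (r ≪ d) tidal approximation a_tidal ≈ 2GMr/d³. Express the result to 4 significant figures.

1.129 × 10⁻⁵ m/s²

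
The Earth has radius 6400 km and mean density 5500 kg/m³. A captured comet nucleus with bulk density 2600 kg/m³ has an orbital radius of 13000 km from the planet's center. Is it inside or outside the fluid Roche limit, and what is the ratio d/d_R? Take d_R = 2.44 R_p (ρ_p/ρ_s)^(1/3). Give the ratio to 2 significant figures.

inside; d/d_R ≈ 0.65

d_R = 2.44 × (6400 km) × (5500/2600)^(1/3) = 20050 km
d/d_R = (13000) / (20050) = 0.65
Since d/d_R < 1, the body is inside the Roche limit.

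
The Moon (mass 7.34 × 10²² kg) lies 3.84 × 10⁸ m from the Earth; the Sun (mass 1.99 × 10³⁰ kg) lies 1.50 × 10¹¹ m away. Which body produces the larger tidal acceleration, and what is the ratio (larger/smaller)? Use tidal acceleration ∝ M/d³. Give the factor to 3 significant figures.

The Moon, by a factor of ≈ 2.20

Tidal acceleration ∝ M/d³, so compare M/d³ for each.
The Moon: (7.34 × 10²²) / (3.84 × 10⁸)³ = 1.296 × 10⁻³
The Sun: (1.99 × 10³⁰) / (1.50 × 10¹¹)³ = 5.896 × 10⁻⁴
Ratio (larger/smaller) = 2.20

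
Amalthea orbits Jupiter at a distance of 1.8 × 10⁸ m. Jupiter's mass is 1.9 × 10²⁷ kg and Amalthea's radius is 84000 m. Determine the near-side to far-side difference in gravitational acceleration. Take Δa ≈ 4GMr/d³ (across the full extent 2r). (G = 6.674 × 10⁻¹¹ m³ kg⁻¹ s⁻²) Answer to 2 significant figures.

Δa = 4GMr/d³
   = 4 × (6.674 × 10⁻¹¹) × (1.9 × 10²⁷) × (84000) / (1.8 × 10⁸)³
   = 7.3 × 10⁻³ m/s²

7.3 × 10⁻³ m/s²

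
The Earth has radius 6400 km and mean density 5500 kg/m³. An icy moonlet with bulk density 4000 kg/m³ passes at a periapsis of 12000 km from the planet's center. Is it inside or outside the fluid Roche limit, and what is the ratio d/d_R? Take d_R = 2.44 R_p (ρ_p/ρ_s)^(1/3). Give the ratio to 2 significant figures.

inside; d/d_R ≈ 0.69

d_R = 2.44 × (6400 km) × (5500/4000)^(1/3) = 17360 km
d/d_R = (12000) / (17360) = 0.69
Since d/d_R < 1, the body is inside the Roche limit.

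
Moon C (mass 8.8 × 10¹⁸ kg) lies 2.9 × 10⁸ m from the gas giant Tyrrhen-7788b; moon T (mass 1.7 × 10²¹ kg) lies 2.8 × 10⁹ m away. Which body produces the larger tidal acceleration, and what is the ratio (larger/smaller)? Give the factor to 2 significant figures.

Moon C, by a factor of ≈ 4.7

Tidal stretch scales as M/d³; compute that for each body.
Moon C: (8.8 × 10¹⁸) / (2.9 × 10⁸)³ = 3.608 × 10⁻⁷
Moon T: (1.7 × 10²¹) / (2.8 × 10⁹)³ = 7.744 × 10⁻⁸
Ratio (larger/smaller) = 4.7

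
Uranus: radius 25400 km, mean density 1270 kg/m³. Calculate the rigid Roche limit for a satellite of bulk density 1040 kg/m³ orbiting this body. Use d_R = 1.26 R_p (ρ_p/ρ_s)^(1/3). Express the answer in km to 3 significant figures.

34200 km

d_R = 1.26 × 25400 km × (1270/1040)^(1/3)
    = 34200 km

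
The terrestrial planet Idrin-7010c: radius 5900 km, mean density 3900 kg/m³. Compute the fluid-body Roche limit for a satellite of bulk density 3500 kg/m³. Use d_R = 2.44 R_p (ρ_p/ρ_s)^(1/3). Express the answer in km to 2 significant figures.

15000 km

d_R = 2.44 × 5900 km × (3900/3500)^(1/3)
    = 15000 km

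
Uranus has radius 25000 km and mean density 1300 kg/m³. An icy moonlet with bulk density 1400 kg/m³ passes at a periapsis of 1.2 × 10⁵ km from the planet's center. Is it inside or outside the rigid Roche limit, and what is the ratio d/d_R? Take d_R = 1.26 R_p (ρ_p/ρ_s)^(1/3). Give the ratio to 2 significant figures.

d_R = 1.26 × (25000 km) × (1300/1400)^(1/3) = 30730 km
d/d_R = (1.2 × 10⁵) / (30730) = 3.9
Since d/d_R > 1, the body is outside the Roche limit.

outside; d/d_R ≈ 3.9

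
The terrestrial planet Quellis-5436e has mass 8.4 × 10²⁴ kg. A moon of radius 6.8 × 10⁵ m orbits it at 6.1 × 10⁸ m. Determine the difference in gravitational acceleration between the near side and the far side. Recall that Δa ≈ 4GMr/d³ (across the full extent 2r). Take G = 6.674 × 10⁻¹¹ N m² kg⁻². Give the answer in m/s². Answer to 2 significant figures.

6.7 × 10⁻⁶ m/s²

a_tidal = 4GMr/d³
        = 4 × (6.674 × 10⁻¹¹) × (8.4 × 10²⁴) × (6.8 × 10⁵) / (6.1 × 10⁸)³
        = 6.7 × 10⁻⁶ m/s²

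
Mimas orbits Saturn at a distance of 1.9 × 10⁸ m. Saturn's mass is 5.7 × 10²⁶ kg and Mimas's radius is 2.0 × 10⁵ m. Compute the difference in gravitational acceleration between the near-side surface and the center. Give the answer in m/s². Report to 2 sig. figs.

2.2 × 10⁻³ m/s²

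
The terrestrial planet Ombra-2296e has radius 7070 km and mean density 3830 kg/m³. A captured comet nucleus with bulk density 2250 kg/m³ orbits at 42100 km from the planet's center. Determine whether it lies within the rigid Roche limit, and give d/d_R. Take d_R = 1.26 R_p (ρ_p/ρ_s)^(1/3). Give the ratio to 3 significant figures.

d_R = 1.26 × (7070 km) × (3830/2250)^(1/3) = 10640 km
d/d_R = (42100) / (10640) = 3.96
Since d/d_R > 1, the body is outside the Roche limit.

outside; d/d_R ≈ 3.96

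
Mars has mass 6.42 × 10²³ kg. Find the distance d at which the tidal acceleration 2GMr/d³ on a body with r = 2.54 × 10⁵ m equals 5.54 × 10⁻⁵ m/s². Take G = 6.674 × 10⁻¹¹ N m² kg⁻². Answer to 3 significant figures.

7.32 × 10⁷ m

2GMr/d³ = a_tidal  ⇒  d = (2GMr / a_tidal)^(1/3)
d = (2 × 6.674×10⁻¹¹ × (6.42 × 10²³) × (2.54 × 10⁵) / (5.54 × 10⁻⁵))^(1/3)
  = 7.32 × 10⁷ m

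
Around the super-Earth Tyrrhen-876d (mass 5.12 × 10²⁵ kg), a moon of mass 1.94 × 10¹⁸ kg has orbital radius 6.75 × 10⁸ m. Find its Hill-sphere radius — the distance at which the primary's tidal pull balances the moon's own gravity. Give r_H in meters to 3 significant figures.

r_H ≈ a (m/3M)^(1/3)
    = (6.75 × 10⁸) × (1.94 × 10¹⁸ / (3 × 5.12 × 10²⁵))^(1/3)
    = 1.57 × 10⁶ m

1.57 × 10⁶ m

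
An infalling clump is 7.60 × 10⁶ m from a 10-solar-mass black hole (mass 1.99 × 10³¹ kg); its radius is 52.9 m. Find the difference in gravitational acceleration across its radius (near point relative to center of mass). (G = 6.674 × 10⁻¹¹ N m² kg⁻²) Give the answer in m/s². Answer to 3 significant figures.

3.20 × 10² m/s²

Δg = 2GMr/d³
   = 2 × (6.674 × 10⁻¹¹) × (1.99 × 10³¹) × (52.9) / (7.60 × 10⁶)³
   = 3.20 × 10² m/s²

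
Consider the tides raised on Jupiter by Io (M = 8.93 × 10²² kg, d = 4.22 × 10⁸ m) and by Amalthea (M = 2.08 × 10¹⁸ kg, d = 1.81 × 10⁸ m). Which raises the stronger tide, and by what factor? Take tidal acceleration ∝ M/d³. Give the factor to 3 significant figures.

Tidal acceleration ∝ M/d³, so compare M/d³ for each.
Io: (8.93 × 10²²) / (4.22 × 10⁸)³ = 1.188 × 10⁻³
Amalthea: (2.08 × 10¹⁸) / (1.81 × 10⁸)³ = 3.508 × 10⁻⁷
Ratio (larger/smaller) = 3390

Io, by a factor of ≈ 3390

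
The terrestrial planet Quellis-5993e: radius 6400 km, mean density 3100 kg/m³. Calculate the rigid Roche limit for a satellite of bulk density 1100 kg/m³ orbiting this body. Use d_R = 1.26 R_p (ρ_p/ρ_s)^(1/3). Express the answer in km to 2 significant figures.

11000 km

d_R = 1.26 × 6400 km × (3100/1100)^(1/3)
    = 11000 km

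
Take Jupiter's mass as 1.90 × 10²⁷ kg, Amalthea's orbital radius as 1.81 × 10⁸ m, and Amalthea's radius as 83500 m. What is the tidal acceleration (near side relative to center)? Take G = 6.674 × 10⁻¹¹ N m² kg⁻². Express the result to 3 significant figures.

The tidal stretch is the gradient of GM/d² times the body's extent r, hence the 1/d³ dependence.
Δa = 2GMr/d³
   = 2 × (6.674 × 10⁻¹¹) × (1.90 × 10²⁷) × (83500) / (1.81 × 10⁸)³
   = 3.57 × 10⁻³ m/s²

3.57 × 10⁻³ m/s²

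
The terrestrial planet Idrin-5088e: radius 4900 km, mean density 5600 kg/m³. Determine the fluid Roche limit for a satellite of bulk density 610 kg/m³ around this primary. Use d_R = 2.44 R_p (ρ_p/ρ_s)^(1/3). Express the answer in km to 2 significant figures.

d_R = 2.44 × 4900 km × (5600/610)^(1/3)
    = 25000 km

25000 km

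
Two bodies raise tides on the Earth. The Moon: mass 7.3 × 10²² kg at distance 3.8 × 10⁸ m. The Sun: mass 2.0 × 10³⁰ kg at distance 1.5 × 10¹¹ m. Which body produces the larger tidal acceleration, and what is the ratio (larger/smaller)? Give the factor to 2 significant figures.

Tidal stretch scales as M/d³; compute that for each body.
The Moon: (7.3 × 10²²) / (3.8 × 10⁸)³ = 1.330 × 10⁻³
The Sun: (2.0 × 10³⁰) / (1.5 × 10¹¹)³ = 5.926 × 10⁻⁴
Ratio (larger/smaller) = 2.2

The Moon, by a factor of ≈ 2.2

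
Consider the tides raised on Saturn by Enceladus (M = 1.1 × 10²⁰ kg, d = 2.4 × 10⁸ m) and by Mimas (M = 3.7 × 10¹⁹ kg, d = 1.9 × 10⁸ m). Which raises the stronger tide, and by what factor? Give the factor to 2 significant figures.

Enceladus, by a factor of ≈ 1.5

Tidal acceleration ∝ M/d³, so compare M/d³ for each.
Enceladus: (1.1 × 10²⁰) / (2.4 × 10⁸)³ = 7.957 × 10⁻⁶
Mimas: (3.7 × 10¹⁹) / (1.9 × 10⁸)³ = 5.394 × 10⁻⁶
Ratio (larger/smaller) = 1.5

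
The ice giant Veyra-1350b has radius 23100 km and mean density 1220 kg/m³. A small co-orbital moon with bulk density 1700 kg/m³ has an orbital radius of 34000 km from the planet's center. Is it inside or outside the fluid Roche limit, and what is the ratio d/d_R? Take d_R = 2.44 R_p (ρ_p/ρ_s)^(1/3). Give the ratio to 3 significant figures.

inside; d/d_R ≈ 0.674

d_R = 2.44 × (23100 km) × (1220/1700)^(1/3) = 50460 km
d/d_R = (34000) / (50460) = 0.674
Since d/d_R < 1, the body is inside the Roche limit.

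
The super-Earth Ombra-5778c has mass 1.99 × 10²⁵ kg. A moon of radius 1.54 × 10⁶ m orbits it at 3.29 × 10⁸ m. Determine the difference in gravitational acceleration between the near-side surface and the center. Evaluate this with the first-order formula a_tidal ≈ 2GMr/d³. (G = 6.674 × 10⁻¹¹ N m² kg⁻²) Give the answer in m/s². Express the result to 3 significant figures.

a_tidal = 2GMr/d³
        = 2 × (6.674 × 10⁻¹¹) × (1.99 × 10²⁵) × (1.54 × 10⁶) / (3.29 × 10⁸)³
        = 1.15 × 10⁻⁴ m/s²

1.15 × 10⁻⁴ m/s²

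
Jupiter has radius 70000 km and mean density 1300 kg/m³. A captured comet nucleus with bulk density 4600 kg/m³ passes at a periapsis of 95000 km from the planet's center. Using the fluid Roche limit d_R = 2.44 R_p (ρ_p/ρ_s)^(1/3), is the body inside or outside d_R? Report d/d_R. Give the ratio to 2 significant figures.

inside; d/d_R ≈ 0.85

d_R = 2.44 × (70000 km) × (1300/4600)^(1/3) = 1.121 × 10⁵ km
d/d_R = (95000) / (1.121 × 10⁵) = 0.85
Since d/d_R < 1, the body is inside the Roche limit.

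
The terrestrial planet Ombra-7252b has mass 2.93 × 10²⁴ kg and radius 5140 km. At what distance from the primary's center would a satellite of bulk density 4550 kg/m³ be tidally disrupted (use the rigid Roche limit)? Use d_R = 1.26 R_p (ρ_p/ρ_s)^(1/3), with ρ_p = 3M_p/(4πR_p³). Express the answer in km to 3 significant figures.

ρ_p = 3M_p/(4πR_p³) = 3 × (2.93 × 10²⁴) / (4π × (5.14 × 10⁶ m)³) = 5150 kg/m³
d_R = 1.26 × 5140 km × (5150/4550)^(1/3)
    = 6750 km

6750 km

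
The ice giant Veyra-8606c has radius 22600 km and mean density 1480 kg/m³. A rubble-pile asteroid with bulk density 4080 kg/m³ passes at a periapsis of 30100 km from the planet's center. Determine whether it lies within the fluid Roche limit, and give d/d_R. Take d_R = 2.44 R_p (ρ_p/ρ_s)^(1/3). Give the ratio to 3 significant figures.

inside; d/d_R ≈ 0.765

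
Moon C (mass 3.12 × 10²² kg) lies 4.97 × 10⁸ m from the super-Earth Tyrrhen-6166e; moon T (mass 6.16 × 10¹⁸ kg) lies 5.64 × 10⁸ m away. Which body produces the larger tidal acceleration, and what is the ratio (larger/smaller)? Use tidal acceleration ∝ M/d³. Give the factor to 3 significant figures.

Moon C, by a factor of ≈ 7400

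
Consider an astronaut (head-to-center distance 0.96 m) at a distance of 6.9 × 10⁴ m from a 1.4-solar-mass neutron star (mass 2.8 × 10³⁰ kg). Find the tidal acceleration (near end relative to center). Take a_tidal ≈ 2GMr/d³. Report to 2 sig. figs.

1.1 × 10⁶ m/s²

Δg = 2GMr/d³
   = 2 × (6.674 × 10⁻¹¹) × (2.8 × 10³⁰) × (0.96) / (6.9 × 10⁴)³
   = 1.1 × 10⁶ m/s²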